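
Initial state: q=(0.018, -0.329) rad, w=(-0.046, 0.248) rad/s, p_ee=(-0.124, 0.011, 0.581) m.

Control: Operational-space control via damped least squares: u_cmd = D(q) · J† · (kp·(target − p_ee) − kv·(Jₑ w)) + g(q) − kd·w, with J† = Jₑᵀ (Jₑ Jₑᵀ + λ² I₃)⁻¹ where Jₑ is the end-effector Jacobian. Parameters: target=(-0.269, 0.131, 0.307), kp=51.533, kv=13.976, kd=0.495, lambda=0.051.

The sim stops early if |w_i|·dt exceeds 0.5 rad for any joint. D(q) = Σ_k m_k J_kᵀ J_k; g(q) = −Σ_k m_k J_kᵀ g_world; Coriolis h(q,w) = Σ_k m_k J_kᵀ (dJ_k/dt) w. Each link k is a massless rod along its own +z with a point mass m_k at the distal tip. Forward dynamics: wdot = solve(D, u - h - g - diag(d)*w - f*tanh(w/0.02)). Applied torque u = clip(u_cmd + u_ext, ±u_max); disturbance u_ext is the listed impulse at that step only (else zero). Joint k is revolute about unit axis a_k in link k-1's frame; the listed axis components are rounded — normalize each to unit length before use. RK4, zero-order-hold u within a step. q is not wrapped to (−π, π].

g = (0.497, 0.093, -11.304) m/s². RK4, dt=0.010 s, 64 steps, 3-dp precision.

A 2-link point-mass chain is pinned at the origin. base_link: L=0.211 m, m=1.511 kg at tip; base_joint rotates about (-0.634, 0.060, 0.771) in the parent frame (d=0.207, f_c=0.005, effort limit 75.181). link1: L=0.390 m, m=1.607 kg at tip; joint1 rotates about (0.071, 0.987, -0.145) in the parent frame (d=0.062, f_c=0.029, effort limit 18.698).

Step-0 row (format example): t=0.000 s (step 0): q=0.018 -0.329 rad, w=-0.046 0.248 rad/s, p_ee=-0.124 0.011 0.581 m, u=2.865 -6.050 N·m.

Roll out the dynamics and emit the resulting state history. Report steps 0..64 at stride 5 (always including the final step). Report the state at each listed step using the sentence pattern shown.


t=0.050 s (step 5): q=0.040 -0.352 rad, w=0.809 -1.001 rad/s, p_ee=-0.132 0.017 0.578 m, u=0.962 -1.150 N·m.
t=0.100 s (step 10): q=0.092 -0.416 rad, w=1.254 -1.449 rad/s, p_ee=-0.154 0.029 0.568 m, u=0.055 1.386 N·m.
t=0.150 s (step 15): q=0.163 -0.491 rad, w=1.549 -1.529 rad/s, p_ee=-0.180 0.041 0.555 m, u=-0.417 2.757 N·m.
t=0.200 s (step 20): q=0.246 -0.566 rad, w=1.755 -1.440 rad/s, p_ee=-0.204 0.052 0.540 m, u=-0.672 3.518 N·m.
t=0.250 s (step 25): q=0.337 -0.634 rad, w=1.893 -1.278 rad/s, p_ee=-0.227 0.059 0.524 m, u=-0.813 3.924 N·m.
t=0.300 s (step 30): q=0.434 -0.693 rad, w=1.976 -1.091 rad/s, p_ee=-0.245 0.064 0.510 m, u=-0.895 4.096 N·m.
t=0.350 s (step 35): q=0.534 -0.743 rad, w=2.021 -0.902 rad/s, p_ee=-0.260 0.067 0.497 m, u=-0.956 4.102 N·m.
t=0.400 s (step 40): q=0.636 -0.784 rad, w=2.038 -0.725 rad/s, p_ee=-0.272 0.069 0.485 m, u=-1.018 3.981 N·m.
t=0.450 s (step 45): q=0.737 -0.816 rad, w=2.034 -0.564 rad/s, p_ee=-0.281 0.070 0.476 m, u=-1.093 3.763 N·m.
t=0.500 s (step 50): q=0.838 -0.840 rad, w=2.005 -0.421 rad/s, p_ee=-0.288 0.071 0.469 m, u=-1.183 3.471 N·m.
t=0.550 s (step 55): q=0.937 -0.858 rad, w=1.952 -0.299 rad/s, p_ee=-0.293 0.072 0.463 m, u=-1.285 3.127 N·m.
t=0.600 s (step 60): q=1.033 -0.870 rad, w=1.872 -0.195 rad/s, p_ee=-0.297 0.074 0.458 m, u=-1.394 2.751 N·m.
t=0.640 s (step 64): q=1.106 -0.877 rad, w=1.793 -0.126 rad/s, p_ee=-0.300 0.076 0.455 m.


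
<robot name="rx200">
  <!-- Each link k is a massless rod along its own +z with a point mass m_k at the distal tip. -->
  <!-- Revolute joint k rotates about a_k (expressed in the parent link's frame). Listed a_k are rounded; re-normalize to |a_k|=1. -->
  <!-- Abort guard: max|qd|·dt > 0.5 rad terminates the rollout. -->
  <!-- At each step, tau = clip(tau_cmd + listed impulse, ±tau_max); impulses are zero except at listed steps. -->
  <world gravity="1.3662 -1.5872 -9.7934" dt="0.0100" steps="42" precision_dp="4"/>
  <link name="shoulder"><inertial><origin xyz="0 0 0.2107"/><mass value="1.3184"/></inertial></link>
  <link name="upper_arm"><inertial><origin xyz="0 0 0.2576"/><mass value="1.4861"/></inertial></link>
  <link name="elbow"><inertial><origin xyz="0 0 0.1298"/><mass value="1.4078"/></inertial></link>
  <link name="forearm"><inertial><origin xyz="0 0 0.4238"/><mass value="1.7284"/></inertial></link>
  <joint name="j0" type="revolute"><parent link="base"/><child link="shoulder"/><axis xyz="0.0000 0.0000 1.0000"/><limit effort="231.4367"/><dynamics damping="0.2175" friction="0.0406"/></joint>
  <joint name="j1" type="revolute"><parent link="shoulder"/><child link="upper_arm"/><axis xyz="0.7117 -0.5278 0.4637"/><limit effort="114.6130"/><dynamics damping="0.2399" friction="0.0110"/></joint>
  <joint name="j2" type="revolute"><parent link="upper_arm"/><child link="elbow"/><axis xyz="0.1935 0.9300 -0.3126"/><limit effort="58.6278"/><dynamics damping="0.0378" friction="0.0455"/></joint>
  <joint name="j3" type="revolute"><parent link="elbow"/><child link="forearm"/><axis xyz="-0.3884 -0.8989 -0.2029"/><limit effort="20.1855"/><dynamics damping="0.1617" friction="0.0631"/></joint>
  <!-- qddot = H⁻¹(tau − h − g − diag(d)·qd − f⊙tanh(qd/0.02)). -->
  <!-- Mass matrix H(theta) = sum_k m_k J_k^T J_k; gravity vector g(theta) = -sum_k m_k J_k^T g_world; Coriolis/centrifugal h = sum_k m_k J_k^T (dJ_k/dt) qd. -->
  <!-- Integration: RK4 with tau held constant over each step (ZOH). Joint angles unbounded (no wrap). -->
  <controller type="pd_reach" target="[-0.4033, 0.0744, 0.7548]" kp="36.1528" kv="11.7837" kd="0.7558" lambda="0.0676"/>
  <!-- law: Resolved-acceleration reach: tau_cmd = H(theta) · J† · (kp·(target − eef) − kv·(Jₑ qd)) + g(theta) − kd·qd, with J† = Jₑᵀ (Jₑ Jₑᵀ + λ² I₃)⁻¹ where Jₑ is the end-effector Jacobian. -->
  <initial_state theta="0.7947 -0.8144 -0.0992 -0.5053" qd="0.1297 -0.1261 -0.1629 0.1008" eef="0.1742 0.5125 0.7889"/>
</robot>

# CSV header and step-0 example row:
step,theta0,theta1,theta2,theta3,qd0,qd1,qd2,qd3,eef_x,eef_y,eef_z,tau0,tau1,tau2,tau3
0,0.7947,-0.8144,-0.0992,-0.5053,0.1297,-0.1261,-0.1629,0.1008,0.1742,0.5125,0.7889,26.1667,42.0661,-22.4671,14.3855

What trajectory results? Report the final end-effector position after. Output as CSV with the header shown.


step,theta0,theta1,theta2,theta3,qd0,qd1,qd2,qd3,eef_x,eef_y,eef_z,tau0,tau1,tau2,tau3
1,0.8003,-0.8133,-0.1002,-0.5082,0.9851,0.3434,-0.0265,-0.6596,0.1717,0.5128,0.7890,23.3611,38.5194,-20.6226,13.6855
2,0.8139,-0.8078,-0.0991,-0.5171,1.7471,0.7617,0.2442,-1.1190,0.1677,0.5121,0.7896,20.6853,35.1736,-19.0370,12.8637
3,0.8344,-0.7984,-0.0962,-0.5305,2.3551,1.1219,0.3550,-1.5535,0.1623,0.5105,0.7908,18.1353,32.0187,-17.4578,12.1273
4,0.8605,-0.7856,-0.0921,-0.5475,2.8833,1.4443,0.4929,-1.8266,0.1556,0.5081,0.7923,15.6909,29.0961,-16.0175,11.3561
5,0.8914,-0.7698,-0.0872,-0.5671,3.3014,1.7233,0.5145,-2.0762,0.1477,0.5050,0.7942,13.3712,26.3870,-14.5928,10.6501
6,0.9261,-0.7513,-0.0821,-0.5887,3.6544,1.9688,0.5311,-2.2260,0.1388,0.5013,0.7963,11.1825,23.9073,-13.2660,9.9422
7,0.9639,-0.7306,-0.0772,-0.6117,3.9286,2.1769,0.4727,-2.3500,0.1289,0.4970,0.7986,9.1486,21.6379,-11.9782,9.2855
8,1.0042,-0.7080,-0.0730,-0.6356,4.1515,2.3521,0.4008,-2.4125,0.1182,0.4922,0.8010,7.2778,19.5789,-10.7750,8.6470
9,1.0465,-0.6838,-0.0697,-0.6600,4.3188,2.4922,0.2838,-2.4541,0.1067,0.4869,0.8036,5.5835,17.7096,-9.6277,8.0543
10,1.0902,-0.6584,-0.0676,-0.6846,4.4476,2.6002,0.1566,-2.4594,0.0947,0.4813,0.8062,4.0653,16.0201,-8.5596,7.4907
11,1.1351,-0.6320,-0.0668,-0.7092,4.5409,2.6763,0.0144,-2.4444,0.0821,0.4752,0.8089,2.7231,14.4906,-7.5621,6.9648
12,1.1809,-0.6050,-0.0673,-0.7333,4.6310,2.7285,-0.0715,-2.3632,0.0691,0.4689,0.8117,1.5393,13.1199,-6.6912,6.4393
13,1.2273,-0.5777,-0.0690,-0.7569,4.6587,2.7438,-0.2580,-2.3503,0.0559,0.4621,0.8144,0.5353,11.8491,-5.8118,6.0142
14,1.2739,-0.5503,-0.0723,-0.7801,4.6823,2.7362,-0.3971,-2.2907,0.0424,0.4551,0.8172,-0.3267,10.7017,-5.0345,5.5928
15,1.3207,-0.5231,-0.0771,-0.8028,4.6739,2.7010,-0.5617,-2.2497,0.0289,0.4478,0.8200,-1.0412,9.6409,-4.2958,5.2240
16,1.3673,-0.4964,-0.0834,-0.8249,4.6564,2.6456,-0.6989,-2.1884,0.0154,0.4401,0.8228,-1.6320,8.6712,-3.6333,4.8735
17,1.4137,-0.4703,-0.0911,-0.8465,4.6183,2.5694,-0.8374,-2.1338,0.0019,0.4322,0.8256,-2.1031,7.7722,-3.0197,4.5605
18,1.4596,-0.4451,-0.1000,-0.8675,4.5690,2.4771,-0.9565,-2.0713,-0.0115,0.4240,0.8283,-2.4720,6.9438,-2.4681,4.2709
19,1.5050,-0.4208,-0.1101,-0.8879,4.5049,2.3703,-1.0659,-2.0106,-0.0246,0.4156,0.8310,-2.7477,6.1761,-1.9675,4.0104
20,1.5497,-0.3977,-0.1212,-0.9076,4.4297,2.2524,-1.1587,-1.9472,-0.0374,0.4070,0.8336,-2.9438,5.4679,-1.5208,3.7740
21,1.5936,-0.3758,-0.1332,-0.9267,4.3429,2.1256,-1.2378,-1.8841,-0.0498,0.3982,0.8361,-3.0705,4.8153,-1.1233,3.5625
22,1.6365,-0.3552,-0.1458,-0.9452,4.2461,1.9925,-1.3016,-1.8202,-0.0619,0.3893,0.8386,-3.1391,4.2171,-0.7744,3.3740
23,1.6785,-0.3360,-0.1590,-0.9630,4.1399,1.8553,-1.3512,-1.7563,-0.0736,0.3803,0.8409,-3.1593,3.6718,-0.4713,3.2079
24,1.7194,-0.3181,-0.1727,-0.9802,4.0257,1.7163,-1.3867,-1.6925,-0.0848,0.3713,0.8431,-3.1402,3.1786,-0.2121,3.0634
25,1.7590,-0.3017,-0.1866,-0.9968,3.9046,1.5772,-1.4091,-1.6290,-0.0955,0.3623,0.8452,-3.0900,2.7365,0.0055,2.9397
26,1.7975,-0.2866,-0.2007,-1.0127,3.7777,1.4397,-1.4194,-1.5662,-0.1058,0.3533,0.8472,-3.0159,2.3445,0.1841,2.8360
27,1.8346,-0.2729,-0.2149,-1.0280,3.6464,1.3052,-1.4185,-1.5041,-0.1156,0.3443,0.8490,-2.9243,2.0015,0.3261,2.7515
28,1.8705,-0.2605,-0.2290,-1.0427,3.5119,1.1748,-1.4078,-1.4431,-0.1250,0.3355,0.8506,-2.8206,1.7058,0.4343,2.6854
29,1.9049,-0.2494,-0.2429,-1.0568,3.3756,1.0494,-1.3884,-1.3835,-0.1339,0.3268,0.8520,-2.7094,1.4557,0.5115,2.6369
30,1.9380,-0.2395,-0.2566,-1.0703,3.2385,0.9298,-1.3614,-1.3254,-0.1423,0.3184,0.8534,-2.5944,1.2491,0.5605,2.6048
31,1.9698,-0.2307,-0.2700,-1.0833,3.1020,0.8165,-1.3282,-1.2691,-0.1504,0.3101,0.8545,-2.4786,1.0836,0.5842,2.5882
32,2.0001,-0.2231,-0.2831,-1.0957,2.9669,0.7098,-1.2897,-1.2147,-0.1581,0.3020,0.8555,-2.3646,0.9565,0.5854,2.5860
33,2.0291,-0.2165,-0.2958,-1.1075,2.8342,0.6098,-1.2472,-1.1624,-0.1654,0.2942,0.8563,-2.2541,0.8652,0.5668,2.5970
34,2.0569,-0.2109,-0.3080,-1.1189,2.7048,0.5166,-1.2016,-1.1123,-0.1723,0.2866,0.8569,-2.1485,0.8067,0.5311,2.6200
35,2.0833,-0.2061,-0.3198,-1.1297,2.5793,0.4302,-1.1537,-1.0645,-0.1790,0.2793,0.8574,-2.0488,0.7780,0.4809,2.6539
36,2.1085,-0.2022,-0.3310,-1.1401,2.4581,0.3504,-1.1043,-1.0191,-0.1854,0.2723,0.8578,-1.9556,0.7764,0.4185,2.6974
37,2.1325,-0.1991,-0.3418,-1.1501,2.3417,0.2770,-1.0541,-0.9759,-0.1915,0.2655,0.8579,-1.8693,0.7987,0.3460,2.7494
38,2.1554,-0.1967,-0.3521,-1.1596,2.2304,0.2097,-1.0038,-0.9351,-0.1974,0.2590,0.8580,-1.7900,0.8423,0.2655,2.8086
39,2.1772,-0.1949,-0.3618,-1.1688,2.1244,0.1482,-0.9537,-0.8965,-0.2031,0.2528,0.8579,-1.7177,0.9043,0.1787,2.8740
40,2.1979,-0.1937,-0.3711,-1.1775,2.0236,0.0923,-0.9043,-0.8602,-0.2086,0.2468,0.8577,-1.6523,0.9823,0.0874,2.9446
41,2.2177,-0.1930,-0.3799,-1.1860,1.9281,0.0414,-0.8559,-0.8259,-0.2139,0.2410,0.8574,-1.5934,1.0738,-0.0072,3.0192
42,2.2365,-0.1928,-0.3882,-1.1941,1.8382,-0.0044,-0.8086,-0.7935,-0.2190,0.2355,0.8569,,,,
# final eef position (m): -0.2190 0.2355 0.8569


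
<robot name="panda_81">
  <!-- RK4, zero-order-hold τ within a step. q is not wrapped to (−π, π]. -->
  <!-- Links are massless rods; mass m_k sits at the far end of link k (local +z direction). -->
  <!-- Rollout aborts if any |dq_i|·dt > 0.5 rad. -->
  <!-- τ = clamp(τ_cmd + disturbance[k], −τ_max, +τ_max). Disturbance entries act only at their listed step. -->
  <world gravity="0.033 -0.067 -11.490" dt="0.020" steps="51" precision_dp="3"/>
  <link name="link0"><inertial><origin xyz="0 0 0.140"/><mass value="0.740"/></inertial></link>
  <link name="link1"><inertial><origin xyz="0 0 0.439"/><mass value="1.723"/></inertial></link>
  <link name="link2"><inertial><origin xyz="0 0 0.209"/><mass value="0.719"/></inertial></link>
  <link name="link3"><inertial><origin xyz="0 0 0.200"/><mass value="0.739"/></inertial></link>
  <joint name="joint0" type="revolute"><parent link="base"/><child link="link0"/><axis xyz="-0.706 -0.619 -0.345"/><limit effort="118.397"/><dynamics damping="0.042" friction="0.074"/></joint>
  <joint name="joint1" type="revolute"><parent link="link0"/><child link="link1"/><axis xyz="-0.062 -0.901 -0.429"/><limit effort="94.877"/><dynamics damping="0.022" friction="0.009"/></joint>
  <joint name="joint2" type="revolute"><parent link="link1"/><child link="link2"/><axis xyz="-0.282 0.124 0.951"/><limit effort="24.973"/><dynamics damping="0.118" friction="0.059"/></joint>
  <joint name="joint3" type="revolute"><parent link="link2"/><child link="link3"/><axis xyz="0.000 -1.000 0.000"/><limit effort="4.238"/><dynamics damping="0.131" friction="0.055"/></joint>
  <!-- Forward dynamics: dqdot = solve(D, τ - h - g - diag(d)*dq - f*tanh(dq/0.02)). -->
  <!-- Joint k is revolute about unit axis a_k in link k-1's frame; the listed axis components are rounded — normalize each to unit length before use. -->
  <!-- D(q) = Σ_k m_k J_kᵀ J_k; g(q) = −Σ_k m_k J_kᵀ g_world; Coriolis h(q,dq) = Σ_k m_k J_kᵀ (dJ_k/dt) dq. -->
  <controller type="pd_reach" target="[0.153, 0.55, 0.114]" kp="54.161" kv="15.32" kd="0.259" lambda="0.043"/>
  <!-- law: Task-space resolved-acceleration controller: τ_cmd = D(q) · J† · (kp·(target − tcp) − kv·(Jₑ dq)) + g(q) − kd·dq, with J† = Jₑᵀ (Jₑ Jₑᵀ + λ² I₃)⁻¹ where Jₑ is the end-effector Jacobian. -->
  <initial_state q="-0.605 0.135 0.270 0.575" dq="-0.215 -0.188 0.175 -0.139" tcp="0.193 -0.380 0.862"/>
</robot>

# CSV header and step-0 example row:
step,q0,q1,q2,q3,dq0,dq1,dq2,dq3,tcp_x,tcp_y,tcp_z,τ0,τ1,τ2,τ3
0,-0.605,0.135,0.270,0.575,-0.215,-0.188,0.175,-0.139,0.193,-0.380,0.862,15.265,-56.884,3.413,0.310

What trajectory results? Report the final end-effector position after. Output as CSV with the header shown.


step,q0,q1,q2,q3,dq0,dq1,dq2,dq3,tcp_x,tcp_y,tcp_z,τ0,τ1,τ2,τ3
1,-0.587,0.086,0.269,0.674,1.968,-4.580,-0.382,9.529,0.199,-0.373,0.855,17.323,-33.453,2.054,-1.712
2,-0.536,-0.026,0.247,0.884,3.060,-6.537,-0.932,11.283,0.209,-0.348,0.838,22.192,-7.569,0.452,-0.795
3,-0.471,-0.162,0.223,1.098,3.498,-7.025,-1.066,10.176,0.227,-0.310,0.817,23.147,8.073,-0.500,0.142
4,-0.399,-0.301,0.201,1.286,3.684,-6.923,-1.002,8.653,0.248,-0.264,0.794,21.528,15.803,-0.904,0.547
5,-0.325,-0.436,0.182,1.445,3.802,-6.617,-0.859,7.342,0.268,-0.216,0.770,18.944,19.256,-1.011,0.571
6,-0.248,-0.564,0.166,1.581,3.924,-6.254,-0.687,6.302,0.285,-0.166,0.746,16.141,20.540,-0.976,0.397
7,-0.168,-0.686,0.154,1.698,4.081,-5.890,-0.500,5.476,0.299,-0.117,0.721,13.417,20.744,-0.884,0.143
8,-0.084,-0.800,0.146,1.800,4.288,-5.547,-0.306,4.798,0.308,-0.070,0.696,10.880,20.413,-0.774,-0.127
9,0.004,-0.908,0.142,1.890,4.550,-5.232,-0.108,4.218,0.314,-0.025,0.671,8.556,19.817,-0.665,-0.382
10,0.098,-1.009,0.141,1.969,4.871,-4.946,0.049,3.699,0.317,0.018,0.646,6.388,19.060,-0.549,-0.605
11,0.198,-1.105,0.142,2.038,5.244,-4.686,0.106,3.217,0.316,0.059,0.622,4.345,18.190,-0.409,-0.792
12,0.307,-1.197,0.145,2.097,5.672,-4.443,0.216,2.774,0.313,0.098,0.597,2.654,17.306,-0.306,-0.946
13,0.425,-1.283,0.151,2.148,6.155,-4.216,0.340,2.361,0.308,0.134,0.573,1.210,16.369,-0.225,-1.068
14,0.553,-1.365,0.159,2.192,6.679,-3.997,0.449,1.975,0.302,0.168,0.549,-0.028,15.353,-0.154,-1.163
15,0.692,-1.443,0.168,2.227,7.211,-3.778,0.511,1.622,0.294,0.200,0.525,-1.065,14.244,-0.086,-1.234
16,0.841,-1.516,0.178,2.257,7.690,-3.547,0.482,1.307,0.286,0.229,0.502,-1.880,13.053,-0.014,-1.284
17,0.999,-1.585,0.186,2.280,8.012,-3.282,0.306,1.046,0.278,0.256,0.480,-2.434,11.839,0.072,-1.318
18,1.160,-1.647,0.189,2.299,8.051,-2.961,-0.029,0.854,0.270,0.280,0.458,-2.663,10.735,0.163,-1.342
19,1.318,-1.703,0.186,2.314,7.717,-2.565,-0.414,0.747,0.263,0.301,0.437,-2.532,9.869,0.219,-1.361
20,1.466,-1.750,0.172,2.329,6.944,-2.084,-1.024,0.706,0.256,0.319,0.417,-2.140,9.332,0.322,-1.372
21,1.596,-1.787,0.147,2.343,5.926,-1.562,-1.538,0.698,0.251,0.334,0.399,-1.603,9.058,0.397,-1.362
22,1.706,-1.813,0.115,2.356,4.938,-1.063,-1.760,0.690,0.246,0.348,0.382,-1.152,8.712,0.412,-1.326
23,1.797,-1.830,0.080,2.370,4.127,-0.625,-1.724,0.672,0.242,0.359,0.368,-0.948,8.016,0.386,-1.265
24,1.873,-1.839,0.048,2.383,3.502,-0.253,-1.561,0.641,0.237,0.370,0.355,-1.014,6.921,0.358,-1.183
25,1.939,-1.841,0.018,2.395,3.016,0.059,-1.363,0.599,0.233,0.380,0.343,-1.300,5.519,0.344,-1.084
26,1.995,-1.837,-0.007,2.407,2.629,0.317,-1.171,0.549,0.229,0.390,0.332,-1.740,3.937,0.345,-0.974
27,2.044,-1.829,-0.029,2.417,2.302,0.530,-1.001,0.496,0.224,0.400,0.321,-2.273,2.282,0.358,-0.859
28,2.087,-1.817,-0.047,2.427,2.017,0.701,-0.851,0.442,0.219,0.410,0.311,-2.856,0.636,0.376,-0.743
29,2.125,-1.801,-0.063,2.435,1.767,0.835,-0.720,0.389,0.214,0.420,0.301,-3.455,-0.940,0.394,-0.629
30,2.158,-1.783,-0.077,2.442,1.547,0.933,-0.604,0.338,0.209,0.430,0.291,-4.050,-2.406,0.410,-0.520
31,2.187,-1.764,-0.088,2.449,1.356,0.998,-0.502,0.290,0.204,0.440,0.282,-4.624,-3.739,0.423,-0.419
32,2.212,-1.744,-0.097,2.454,1.193,1.034,-0.413,0.245,0.199,0.450,0.272,-5.169,-4.926,0.434,-0.327
33,2.234,-1.723,-0.105,2.459,1.055,1.045,-0.336,0.204,0.194,0.459,0.263,-5.676,-5.966,0.442,-0.244
34,2.254,-1.702,-0.111,2.462,0.939,1.036,-0.269,0.167,0.190,0.468,0.254,-6.143,-6.862,0.449,-0.170
35,2.272,-1.682,-0.116,2.465,0.842,1.010,-0.211,0.135,0.185,0.476,0.245,-6.568,-7.625,0.453,-0.106
36,2.287,-1.662,-0.120,2.468,0.761,0.971,-0.162,0.107,0.181,0.484,0.236,-6.949,-8.266,0.457,-0.051
37,2.302,-1.643,-0.123,2.470,0.692,0.924,-0.120,0.083,0.178,0.491,0.228,-7.289,-8.800,0.459,-0.003
38,2.315,-1.625,-0.125,2.471,0.634,0.871,-0.085,0.063,0.174,0.497,0.220,-7.589,-9.239,0.460,0.037
39,2.327,-1.608,-0.127,2.472,0.584,0.814,-0.055,0.047,0.171,0.503,0.212,-7.852,-9.597,0.460,0.071
40,2.338,-1.592,-0.128,2.473,0.540,0.756,-0.032,0.035,0.169,0.509,0.205,-8.080,-9.887,0.460,0.100
41,2.348,-1.578,-0.128,2.474,0.499,0.698,-0.021,0.026,0.166,0.514,0.198,-8.278,-10.116,0.462,0.123
42,2.358,-1.564,-0.129,2.474,0.461,0.642,-0.023,0.021,0.164,0.518,0.192,-8.450,-10.295,0.467,0.142
43,2.367,-1.552,-0.129,2.475,0.428,0.589,-0.009,0.019,0.162,0.522,0.186,-8.592,-10.441,0.465,0.158
44,2.375,-1.541,-0.130,2.475,0.393,0.539,-0.039,0.017,0.160,0.526,0.180,-8.722,-10.543,0.477,0.171
45,2.383,-1.530,-0.131,2.475,0.362,0.492,-0.033,0.016,0.159,0.529,0.175,-8.822,-10.635,0.475,0.184
46,2.390,-1.521,-0.131,2.476,0.334,0.448,-0.037,0.015,0.158,0.532,0.170,-8.909,-10.704,0.475,0.196
47,2.396,-1.512,-0.131,2.476,0.308,0.407,-0.038,0.014,0.156,0.535,0.165,-8.981,-10.758,0.475,0.206
48,2.402,-1.505,-0.132,2.476,0.284,0.370,-0.039,0.014,0.155,0.537,0.161,-9.041,-10.800,0.474,0.215
49,2.407,-1.498,-0.132,2.477,0.262,0.335,-0.040,0.013,0.155,0.539,0.157,-9.090,-10.831,0.472,0.223
50,2.412,-1.491,-0.132,2.477,0.241,0.303,-0.040,0.013,0.154,0.541,0.154,-9.131,-10.856,0.471,0.231
51,2.417,-1.486,-0.133,2.477,0.222,0.274,-0.040,0.013,0.153,0.542,0.150,,,,
# final tcp position (m): 0.153 0.542 0.150


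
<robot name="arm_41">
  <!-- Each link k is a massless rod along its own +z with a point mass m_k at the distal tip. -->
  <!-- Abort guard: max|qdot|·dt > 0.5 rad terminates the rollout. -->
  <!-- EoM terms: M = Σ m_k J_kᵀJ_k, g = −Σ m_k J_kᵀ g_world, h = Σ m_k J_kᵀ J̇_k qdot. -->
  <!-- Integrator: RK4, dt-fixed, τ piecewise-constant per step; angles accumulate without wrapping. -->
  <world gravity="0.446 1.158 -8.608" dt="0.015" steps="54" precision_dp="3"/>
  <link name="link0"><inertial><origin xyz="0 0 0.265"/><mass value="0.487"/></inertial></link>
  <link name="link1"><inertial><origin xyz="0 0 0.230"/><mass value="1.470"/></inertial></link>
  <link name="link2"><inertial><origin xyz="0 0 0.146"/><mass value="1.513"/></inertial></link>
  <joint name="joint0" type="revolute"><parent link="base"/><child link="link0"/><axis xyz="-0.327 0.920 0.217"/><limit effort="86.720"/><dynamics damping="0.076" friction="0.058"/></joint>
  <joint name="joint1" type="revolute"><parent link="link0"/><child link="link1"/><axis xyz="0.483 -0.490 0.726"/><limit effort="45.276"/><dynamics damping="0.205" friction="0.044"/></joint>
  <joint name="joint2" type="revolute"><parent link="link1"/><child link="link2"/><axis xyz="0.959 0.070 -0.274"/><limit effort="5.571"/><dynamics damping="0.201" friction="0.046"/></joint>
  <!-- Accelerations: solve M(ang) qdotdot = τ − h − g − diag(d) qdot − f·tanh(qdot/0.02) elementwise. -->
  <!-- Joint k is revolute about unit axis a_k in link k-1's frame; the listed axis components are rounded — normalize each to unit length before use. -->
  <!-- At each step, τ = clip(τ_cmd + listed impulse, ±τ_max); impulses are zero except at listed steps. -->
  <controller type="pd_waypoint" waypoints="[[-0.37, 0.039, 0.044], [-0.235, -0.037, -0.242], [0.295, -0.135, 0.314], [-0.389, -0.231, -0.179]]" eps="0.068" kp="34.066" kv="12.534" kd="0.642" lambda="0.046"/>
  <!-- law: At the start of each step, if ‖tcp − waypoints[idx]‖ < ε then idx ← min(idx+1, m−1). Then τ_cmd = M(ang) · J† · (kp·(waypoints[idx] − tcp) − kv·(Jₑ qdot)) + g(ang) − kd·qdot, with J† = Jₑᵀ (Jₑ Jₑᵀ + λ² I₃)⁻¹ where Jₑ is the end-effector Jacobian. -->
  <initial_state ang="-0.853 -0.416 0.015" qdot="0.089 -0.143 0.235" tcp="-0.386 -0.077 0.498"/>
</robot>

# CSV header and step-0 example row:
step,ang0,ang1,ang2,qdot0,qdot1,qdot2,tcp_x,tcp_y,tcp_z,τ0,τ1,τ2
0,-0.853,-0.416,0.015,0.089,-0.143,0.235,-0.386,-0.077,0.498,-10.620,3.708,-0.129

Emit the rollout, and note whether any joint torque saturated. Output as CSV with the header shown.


step,ang0,ang1,ang2,qdot0,qdot1,qdot2,tcp_x,tcp_y,tcp_z,τ0,τ1,τ2
1,-0.857,-0.425,0.014,-0.600,-1.043,-0.316,-0.386,-0.077,0.498,-7.028,3.208,0.170
2,-0.867,-0.437,0.005,-0.734,-0.591,-0.879,-0.388,-0.076,0.496,-4.070,1.872,0.394
3,-0.881,-0.449,-0.008,-1.085,-0.972,-0.862,-0.391,-0.075,0.493,-1.696,1.314,0.202
4,-0.897,-0.461,-0.022,-1.168,-0.690,-1.038,-0.396,-0.074,0.489,0.354,0.368,0.157
5,-0.916,-0.473,-0.037,-1.365,-0.835,-1.009,-0.401,-0.073,0.483,2.067,-0.154,-0.014
6,-0.938,-0.485,-0.053,-1.447,-0.721,-1.069,-0.407,-0.072,0.477,3.568,-0.798,-0.104
7,-0.960,-0.496,-0.069,-1.558,-0.754,-1.068,-0.414,-0.071,0.471,4.862,-1.263,-0.221
8,-0.984,-0.507,-0.085,-1.628,-0.719,-1.090,-0.421,-0.070,0.463,6.007,-1.727,-0.307
9,-1.009,-0.518,-0.102,-1.694,-0.719,-1.098,-0.429,-0.069,0.455,7.019,-2.120,-0.391
10,-1.035,-0.528,-0.118,-1.744,-0.709,-1.108,-0.437,-0.069,0.447,7.925,-2.484,-0.463
11,-1.061,-0.539,-0.135,-1.785,-0.704,-1.115,-0.444,-0.068,0.438,8.740,-2.811,-0.528
12,-1.088,-0.550,-0.152,-1.816,-0.700,-1.120,-0.452,-0.067,0.428,9.478,-3.111,-0.586
13,-1.116,-0.560,-0.168,-1.838,-0.696,-1.124,-0.460,-0.066,0.419,10.149,-3.385,-0.638
14,-1.143,-0.570,-0.185,-1.853,-0.693,-1.126,-0.467,-0.065,0.409,10.761,-3.636,-0.685
15,-1.171,-0.581,-0.202,-1.862,-0.690,-1.126,-0.475,-0.064,0.399,11.321,-3.868,-0.728
16,-1.199,-0.591,-0.219,-1.864,-0.688,-1.125,-0.482,-0.063,0.388,11.832,-4.080,-0.767
17,-1.227,-0.602,-0.236,-1.860,-0.684,-1.123,-0.489,-0.062,0.378,12.298,-4.275,-0.802
18,-1.255,-0.612,-0.253,-1.852,-0.681,-1.120,-0.495,-0.061,0.367,12.722,-4.453,-0.833
19,-1.283,-0.622,-0.269,-1.839,-0.678,-1.117,-0.501,-0.059,0.357,13.106,-4.615,-0.861
20,-1.310,-0.632,-0.286,-1.822,-0.674,-1.112,-0.507,-0.058,0.346,13.453,-4.762,-0.886
21,-1.337,-0.642,-0.303,-1.802,-0.670,-1.108,-0.513,-0.057,0.336,13.765,-4.894,-0.909
22,-1.364,-0.652,-0.319,-1.779,-0.665,-1.103,-0.518,-0.055,0.325,14.043,-5.013,-0.928
23,-1.391,-0.662,-0.336,-1.753,-0.660,-1.097,-0.523,-0.054,0.315,14.290,-5.118,-0.945
24,-1.417,-0.672,-0.352,-1.725,-0.655,-1.092,-0.527,-0.053,0.305,14.506,-5.211,-0.960
25,-1.442,-0.682,-0.369,-1.695,-0.650,-1.087,-0.532,-0.051,0.295,14.695,-5.292,-0.972
26,-1.467,-0.692,-0.385,-1.663,-0.645,-1.081,-0.535,-0.050,0.285,14.858,-5.363,-0.982
27,-1.492,-0.701,-0.401,-1.629,-0.639,-1.076,-0.539,-0.048,0.275,14.997,-5.423,-0.990
28,-1.516,-0.711,-0.417,-1.595,-0.633,-1.071,-0.542,-0.047,0.265,15.114,-5.473,-0.996
29,-1.540,-0.720,-0.433,-1.560,-0.627,-1.066,-0.545,-0.045,0.256,15.210,-5.515,-1.000
30,-1.563,-0.730,-0.449,-1.524,-0.621,-1.061,-0.547,-0.044,0.247,15.288,-5.549,-1.003
31,-1.586,-0.739,-0.465,-1.488,-0.614,-1.056,-0.550,-0.042,0.238,15.349,-5.575,-1.004
32,-1.608,-0.748,-0.481,-1.452,-0.608,-1.051,-0.551,-0.041,0.229,15.394,-5.594,-1.004
33,-1.629,-0.757,-0.497,-1.415,-0.601,-1.046,-0.553,-0.039,0.221,15.426,-5.607,-1.003
34,-1.650,-0.766,-0.512,-1.378,-0.594,-1.042,-0.555,-0.037,0.213,15.445,-5.615,-1.000
35,-1.671,-0.775,-0.528,-1.342,-0.587,-1.037,-0.556,-0.036,0.205,15.453,-5.617,-0.997
36,-1.690,-0.784,-0.543,-1.305,-0.580,-1.032,-0.557,-0.035,0.197,15.451,-5.615,-0.992
37,-1.710,-0.792,-0.559,-1.269,-0.572,-1.028,-0.557,-0.033,0.190,15.440,-5.609,-0.987
38,-1.728,-0.801,-0.574,-1.233,-0.565,-1.023,-0.558,-0.032,0.183,15.422,-5.599,-0.981
39,-1.747,-0.809,-0.589,-1.198,-0.557,-1.018,-0.558,-0.030,0.176,15.396,-5.585,-0.974
40,-1.764,-0.817,-0.605,-1.163,-0.549,-1.014,-0.559,-0.029,0.169,15.365,-5.569,-0.966
41,-1.782,-0.826,-0.620,-1.129,-0.541,-1.009,-0.559,-0.028,0.163,15.328,-5.551,-0.957
42,-1.798,-0.834,-0.635,-1.095,-0.533,-1.004,-0.558,-0.026,0.157,15.287,-5.530,-0.948
43,-1.814,-0.842,-0.650,-1.062,-0.525,-0.999,-0.558,-0.025,0.151,15.242,-5.507,-0.939
44,-1.830,-0.849,-0.665,-1.029,-0.517,-0.994,-0.558,-0.024,0.145,15.193,-5.482,-0.928
45,-1.845,-0.857,-0.680,-0.997,-0.509,-0.989,-0.557,-0.023,0.140,15.141,-5.456,-0.918
46,-1.860,-0.865,-0.695,-0.966,-0.501,-0.983,-0.557,-0.022,0.134,15.087,-5.428,-0.906
47,-1.874,-0.872,-0.709,-0.935,-0.493,-0.978,-0.556,-0.020,0.129,15.031,-5.399,-0.895
48,-1.888,-0.880,-0.724,-0.905,-0.485,-0.972,-0.555,-0.019,0.125,14.974,-5.370,-0.883
49,-1.901,-0.887,-0.738,-0.875,-0.476,-0.966,-0.554,-0.018,0.120,14.915,-5.339,-0.870
50,-1.914,-0.894,-0.753,-0.847,-0.468,-0.960,-0.553,-0.017,0.116,14.854,-5.308,-0.857
51,-1.927,-0.901,-0.767,-0.818,-0.460,-0.954,-0.552,-0.016,0.112,14.794,-5.277,-0.844
52,-1.939,-0.908,-0.781,-0.791,-0.452,-0.948,-0.551,-0.015,0.108,14.732,-5.245,-0.831
53,-1.951,-0.914,-0.796,-0.764,-0.443,-0.942,-0.550,-0.015,0.104,14.670,-5.213,-0.817
54,-1.962,-0.921,-0.810,-0.738,-0.435,-0.936,-0.548,-0.014,0.100,,,
# any joint saturated: no


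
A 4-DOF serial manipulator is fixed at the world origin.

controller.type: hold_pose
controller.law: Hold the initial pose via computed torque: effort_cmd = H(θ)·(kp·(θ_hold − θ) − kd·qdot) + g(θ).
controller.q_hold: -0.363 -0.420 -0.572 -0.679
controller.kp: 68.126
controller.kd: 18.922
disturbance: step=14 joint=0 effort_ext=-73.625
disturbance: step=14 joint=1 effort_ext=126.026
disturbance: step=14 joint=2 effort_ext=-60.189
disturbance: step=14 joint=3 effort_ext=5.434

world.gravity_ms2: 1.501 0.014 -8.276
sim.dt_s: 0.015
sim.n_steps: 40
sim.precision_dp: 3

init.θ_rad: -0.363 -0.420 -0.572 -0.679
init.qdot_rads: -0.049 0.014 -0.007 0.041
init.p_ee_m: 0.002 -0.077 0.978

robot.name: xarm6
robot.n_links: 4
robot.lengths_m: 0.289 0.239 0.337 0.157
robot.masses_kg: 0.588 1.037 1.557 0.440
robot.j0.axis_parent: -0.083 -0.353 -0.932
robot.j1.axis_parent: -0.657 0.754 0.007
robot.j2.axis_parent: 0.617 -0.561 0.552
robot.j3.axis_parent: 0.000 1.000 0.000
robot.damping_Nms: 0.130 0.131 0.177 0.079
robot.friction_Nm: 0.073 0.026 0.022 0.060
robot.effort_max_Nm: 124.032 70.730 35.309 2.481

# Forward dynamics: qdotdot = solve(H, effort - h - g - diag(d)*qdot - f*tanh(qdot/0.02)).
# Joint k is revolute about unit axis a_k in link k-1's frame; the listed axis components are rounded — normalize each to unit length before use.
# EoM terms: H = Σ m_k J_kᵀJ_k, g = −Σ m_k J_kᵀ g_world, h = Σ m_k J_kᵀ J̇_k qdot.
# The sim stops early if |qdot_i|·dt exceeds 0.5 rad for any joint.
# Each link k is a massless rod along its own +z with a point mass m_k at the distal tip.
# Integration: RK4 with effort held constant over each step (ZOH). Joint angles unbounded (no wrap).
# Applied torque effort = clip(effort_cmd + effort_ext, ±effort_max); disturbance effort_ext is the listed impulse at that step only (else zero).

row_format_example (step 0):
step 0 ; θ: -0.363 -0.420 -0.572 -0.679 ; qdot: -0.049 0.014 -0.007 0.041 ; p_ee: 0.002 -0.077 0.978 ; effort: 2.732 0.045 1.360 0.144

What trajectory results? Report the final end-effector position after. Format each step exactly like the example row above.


step 1 ; θ: -0.364 -0.420 -0.572 -0.679 ; qdot: -0.032 0.010 -0.008 0.022 ; p_ee: 0.002 -0.077 0.978 ; effort: 2.606 0.161 1.295 0.156
step 2 ; θ: -0.364 -0.420 -0.572 -0.679 ; qdot: -0.019 0.007 -0.006 0.017 ; p_ee: 0.002 -0.077 0.978 ; effort: 2.512 0.250 1.245 0.163
step 3 ; θ: -0.364 -0.420 -0.572 -0.679 ; qdot: -0.010 0.005 -0.004 0.014 ; p_ee: 0.002 -0.077 0.978 ; effort: 2.444 0.317 1.207 0.169
step 4 ; θ: -0.364 -0.420 -0.572 -0.679 ; qdot: -0.005 0.004 -0.002 0.011 ; p_ee: 0.003 -0.077 0.978 ; effort: 2.397 0.369 1.178 0.173
step 5 ; θ: -0.364 -0.420 -0.573 -0.679 ; qdot: -0.001 0.003 -0.000 0.008 ; p_ee: 0.003 -0.077 0.978 ; effort: 2.366 0.409 1.156 0.176
step 6 ; θ: -0.364 -0.420 -0.573 -0.679 ; qdot: 0.001 0.002 0.001 0.005 ; p_ee: 0.003 -0.077 0.978 ; effort: 2.344 0.439 1.140 0.179
step 7 ; θ: -0.364 -0.420 -0.573 -0.679 ; qdot: 0.002 0.001 0.001 0.002 ; p_ee: 0.003 -0.077 0.978 ; effort: 2.329 0.461 1.128 0.180
step 8 ; θ: -0.364 -0.420 -0.573 -0.679 ; qdot: 0.002 0.000 0.002 0.005 ; p_ee: 0.003 -0.077 0.978 ; effort: 2.319 0.479 1.119 0.181
step 9 ; θ: -0.364 -0.420 -0.573 -0.679 ; qdot: 0.003 -0.000 0.002 0.002 ; p_ee: 0.003 -0.077 0.978 ; effort: 2.312 0.492 1.112 0.182
step 10 ; θ: -0.364 -0.420 -0.573 -0.679 ; qdot: 0.003 -0.001 0.003 0.005 ; p_ee: 0.002 -0.077 0.978 ; effort: 2.307 0.502 1.107 0.182
step 11 ; θ: -0.364 -0.420 -0.573 -0.680 ; qdot: 0.003 -0.001 0.003 0.002 ; p_ee: 0.002 -0.077 0.978 ; effort: 2.303 0.509 1.103 0.183
step 12 ; θ: -0.364 -0.420 -0.573 -0.680 ; qdot: 0.003 -0.001 0.003 0.005 ; p_ee: 0.002 -0.077 0.978 ; effort: 2.300 0.515 1.100 0.183
step 13 ; θ: -0.364 -0.420 -0.572 -0.680 ; qdot: 0.003 -0.001 0.003 0.002 ; p_ee: 0.002 -0.077 0.978 ; effort: 2.298 0.519 1.098 0.184
step 14 ; θ: -0.364 -0.420 -0.572 -0.680 ; qdot: 0.003 -0.001 0.003 0.005 ; p_ee: 0.002 -0.077 0.978 ; effort: -71.329 70.730 -35.309 2.481
step 15 ; θ: -0.386 -0.411 -0.565 -0.713 ; qdot: -2.956 1.094 1.011 -4.230 ; p_ee: 0.008 -0.077 0.976 ; effort: 23.747 -19.683 11.583 -0.520
step 16 ; θ: -0.424 -0.398 -0.552 -0.762 ; qdot: -2.096 0.676 0.635 -2.427 ; p_ee: 0.018 -0.076 0.972 ; effort: 18.623 -14.253 8.761 -0.387
step 17 ; θ: -0.451 -0.390 -0.545 -0.790 ; qdot: -1.431 0.402 0.373 -1.295 ; p_ee: 0.027 -0.076 0.970 ; effort: 14.681 -10.372 6.741 -0.274
step 18 ; θ: -0.468 -0.385 -0.541 -0.804 ; qdot: -0.922 0.222 0.195 -0.583 ; p_ee: 0.033 -0.076 0.969 ; effort: 11.653 -7.553 5.270 -0.178
step 19 ; θ: -0.479 -0.383 -0.539 -0.809 ; qdot: -0.540 0.102 0.076 -0.137 ; p_ee: 0.037 -0.076 0.968 ; effort: 9.333 -5.473 4.183 -0.098
step 20 ; θ: -0.485 -0.382 -0.538 -0.809 ; qdot: -0.261 0.023 -0.005 0.061 ; p_ee: 0.039 -0.076 0.968 ; effort: 7.557 -3.915 3.366 -0.018
step 21 ; θ: -0.488 -0.382 -0.539 -0.808 ; qdot: -0.062 -0.020 -0.038 0.080 ; p_ee: 0.041 -0.076 0.968 ; effort: 6.199 -2.744 2.736 0.065
step 22 ; θ: -0.488 -0.383 -0.539 -0.807 ; qdot: 0.075 -0.043 -0.045 0.084 ; p_ee: 0.041 -0.076 0.968 ; effort: 5.189 -1.857 2.254 0.130
step 23 ; θ: -0.486 -0.383 -0.540 -0.806 ; qdot: 0.170 -0.058 -0.045 0.081 ; p_ee: 0.040 -0.076 0.969 ; effort: 4.435 -1.179 1.885 0.179
step 24 ; θ: -0.483 -0.384 -0.541 -0.805 ; qdot: 0.234 -0.069 -0.043 0.077 ; p_ee: 0.039 -0.076 0.969 ; effort: 3.863 -0.661 1.603 0.217
step 25 ; θ: -0.479 -0.385 -0.541 -0.803 ; qdot: 0.277 -0.075 -0.040 0.073 ; p_ee: 0.037 -0.076 0.969 ; effort: 3.428 -0.265 1.388 0.245
step 26 ; θ: -0.475 -0.386 -0.542 -0.802 ; qdot: 0.303 -0.079 -0.037 0.070 ; p_ee: 0.035 -0.077 0.969 ; effort: 3.100 0.036 1.225 0.267
step 27 ; θ: -0.470 -0.388 -0.542 -0.801 ; qdot: 0.317 -0.080 -0.035 0.067 ; p_ee: 0.033 -0.077 0.969 ; effort: 2.853 0.262 1.103 0.283
step 28 ; θ: -0.465 -0.389 -0.543 -0.800 ; qdot: 0.322 -0.080 -0.033 0.064 ; p_ee: 0.031 -0.077 0.969 ; effort: 2.668 0.431 1.012 0.295
step 29 ; θ: -0.460 -0.390 -0.543 -0.799 ; qdot: 0.321 -0.080 -0.031 0.062 ; p_ee: 0.029 -0.078 0.969 ; effort: 2.530 0.556 0.945 0.304
step 30 ; θ: -0.455 -0.391 -0.544 -0.799 ; qdot: 0.316 -0.078 -0.030 0.059 ; p_ee: 0.027 -0.078 0.969 ; effort: 2.428 0.646 0.897 0.310
step 31 ; θ: -0.451 -0.392 -0.544 -0.798 ; qdot: 0.307 -0.075 -0.029 0.057 ; p_ee: 0.025 -0.078 0.969 ; effort: 2.353 0.709 0.864 0.315
step 32 ; θ: -0.446 -0.394 -0.545 -0.797 ; qdot: 0.296 -0.073 -0.028 0.054 ; p_ee: 0.023 -0.078 0.969 ; effort: 2.300 0.752 0.842 0.318
step 33 ; θ: -0.442 -0.395 -0.545 -0.796 ; qdot: 0.284 -0.070 -0.027 0.052 ; p_ee: 0.021 -0.079 0.969 ; effort: 2.262 0.779 0.828 0.320
step 34 ; θ: -0.438 -0.396 -0.545 -0.795 ; qdot: 0.271 -0.066 -0.027 0.050 ; p_ee: 0.019 -0.079 0.969 ; effort: 2.236 0.795 0.821 0.321
step 35 ; θ: -0.434 -0.397 -0.546 -0.795 ; qdot: 0.258 -0.063 -0.026 0.048 ; p_ee: 0.017 -0.079 0.969 ; effort: 2.219 0.801 0.818 0.322
step 36 ; θ: -0.430 -0.397 -0.546 -0.794 ; qdot: 0.244 -0.060 -0.026 0.047 ; p_ee: 0.016 -0.079 0.969 ; effort: 2.209 0.802 0.819 0.322
step 37 ; θ: -0.426 -0.398 -0.547 -0.793 ; qdot: 0.231 -0.056 -0.025 0.045 ; p_ee: 0.014 -0.079 0.969 ; effort: 2.205 0.797 0.823 0.321
step 38 ; θ: -0.423 -0.399 -0.547 -0.792 ; qdot: 0.218 -0.053 -0.025 0.044 ; p_ee: 0.013 -0.079 0.969 ; effort: 2.203 0.790 0.828 0.321
step 39 ; θ: -0.420 -0.400 -0.547 -0.792 ; qdot: 0.206 -0.050 -0.025 0.043 ; p_ee: 0.011 -0.079 0.970 ; effort: 2.205 0.780 0.835 0.320
step 40 ; θ: -0.417 -0.401 -0.548 -0.791 ; qdot: 0.194 -0.047 -0.024 0.042 ; p_ee: 0.010 -0.080 0.970
final p_ee position (m): 0.010 -0.080 0.970


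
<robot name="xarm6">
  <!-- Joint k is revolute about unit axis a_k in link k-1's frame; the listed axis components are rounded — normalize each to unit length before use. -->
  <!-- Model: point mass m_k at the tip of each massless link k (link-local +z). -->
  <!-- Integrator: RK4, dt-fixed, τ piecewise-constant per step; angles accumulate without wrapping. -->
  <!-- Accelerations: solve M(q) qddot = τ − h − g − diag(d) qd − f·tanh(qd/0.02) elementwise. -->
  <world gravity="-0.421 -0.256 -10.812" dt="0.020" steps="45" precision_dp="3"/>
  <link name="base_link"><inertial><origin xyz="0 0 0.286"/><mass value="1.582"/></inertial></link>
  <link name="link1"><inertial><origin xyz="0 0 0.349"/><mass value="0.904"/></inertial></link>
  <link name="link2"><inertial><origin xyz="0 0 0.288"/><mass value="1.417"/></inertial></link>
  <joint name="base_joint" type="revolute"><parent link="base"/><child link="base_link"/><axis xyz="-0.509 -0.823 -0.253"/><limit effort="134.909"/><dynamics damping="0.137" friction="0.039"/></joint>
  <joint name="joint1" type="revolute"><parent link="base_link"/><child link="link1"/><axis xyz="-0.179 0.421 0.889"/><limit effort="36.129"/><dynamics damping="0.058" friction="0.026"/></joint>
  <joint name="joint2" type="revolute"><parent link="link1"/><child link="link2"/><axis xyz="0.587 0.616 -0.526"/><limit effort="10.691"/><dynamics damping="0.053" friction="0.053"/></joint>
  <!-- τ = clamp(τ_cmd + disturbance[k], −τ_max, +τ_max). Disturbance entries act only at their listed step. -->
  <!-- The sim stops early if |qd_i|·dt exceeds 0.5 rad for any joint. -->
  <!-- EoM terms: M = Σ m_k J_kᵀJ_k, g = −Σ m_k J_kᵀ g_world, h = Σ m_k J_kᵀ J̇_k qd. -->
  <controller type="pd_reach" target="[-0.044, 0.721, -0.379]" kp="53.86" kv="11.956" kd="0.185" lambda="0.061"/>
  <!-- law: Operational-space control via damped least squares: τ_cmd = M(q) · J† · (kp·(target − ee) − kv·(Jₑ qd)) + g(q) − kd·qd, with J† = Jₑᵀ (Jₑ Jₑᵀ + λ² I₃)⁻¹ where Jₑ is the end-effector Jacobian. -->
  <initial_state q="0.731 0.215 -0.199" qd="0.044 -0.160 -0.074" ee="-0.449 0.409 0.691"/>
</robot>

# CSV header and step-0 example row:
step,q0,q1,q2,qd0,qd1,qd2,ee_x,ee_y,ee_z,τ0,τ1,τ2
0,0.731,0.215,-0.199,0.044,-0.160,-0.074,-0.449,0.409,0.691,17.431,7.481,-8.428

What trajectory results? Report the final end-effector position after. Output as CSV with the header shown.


step,q0,q1,q2,qd0,qd1,qd2,ee_x,ee_y,ee_z,τ0,τ1,τ2
1,0.730,0.241,-0.249,-0.117,2.920,-4.978,-0.450,0.416,0.684,0.848,6.735,-4.574
2,0.726,0.337,-0.392,-0.277,7.140,-9.432,-0.450,0.431,0.667,-4.140,6.104,-1.360
3,0.724,0.537,-0.607,0.162,13.220,-12.005,-0.447,0.445,0.640,11.980,4.945,1.450
4,0.740,0.839,-0.835,1.395,16.519,-10.881,-0.444,0.452,0.612,29.705,4.555,4.209
5,0.781,1.169,-1.033,2.693,16.313,-9.277,-0.439,0.457,0.583,33.895,4.883,5.677
6,0.847,1.484,-1.212,3.923,15.055,-8.829,-0.430,0.467,0.550,26.838,4.667,5.077
7,0.937,1.765,-1.390,5.100,12.967,-9.002,-0.418,0.484,0.508,11.987,3.202,3.029
8,1.049,1.997,-1.569,6.023,10.212,-8.803,-0.402,0.505,0.455,-4.323,0.970,0.644
9,1.174,2.174,-1.735,6.495,7.684,-7.686,-0.383,0.528,0.393,-16.728,-1.229,-1.296
10,1.305,2.308,-1.871,6.549,5.943,-5.863,-0.361,0.552,0.325,-24.587,-3.056,-2.671
11,1.434,2.416,-1.968,6.322,4.894,-3.774,-0.337,0.576,0.256,-29.221,-4.433,-3.688
12,1.556,2.506,-2.023,5.933,4.226,-1.769,-0.313,0.599,0.188,-31.841,-5.355,-4.539
13,1.670,2.585,-2.041,5.461,3.677,-0.064,-0.289,0.620,0.123,-33.203,-5.853,-5.315
14,1.775,2.652,-2.029,4.960,3.098,1.215,-0.265,0.639,0.060,-33.723,-5.991,-6.003
15,1.869,2.708,-1.996,4.450,2.476,2.103,-0.241,0.655,0.002,-33.630,-5.855,-6.597
16,1.953,2.751,-1.948,3.943,1.847,2.659,-0.218,0.668,-0.053,-33.060,-5.530,-7.062
17,2.027,2.782,-1.892,3.450,1.255,2.948,-0.196,0.678,-0.102,-32.106,-5.096,-7.366
18,2.091,2.802,-1.832,2.983,0.739,3.037,-0.175,0.686,-0.147,-30.849,-4.615,-7.495
19,2.147,2.812,-1.772,2.548,0.320,2.982,-0.155,0.691,-0.186,-29.366,-4.134,-7.456
20,2.194,2.816,-1.713,2.150,0.007,2.831,-0.137,0.695,-0.221,-27.732,-3.681,-7.274
21,2.233,2.814,-1.659,1.790,-0.194,2.624,-0.121,0.697,-0.251,-26.021,-3.284,-6.983
22,2.266,2.808,-1.609,1.470,-0.309,2.385,-0.106,0.699,-0.276,-24.294,-2.936,-6.617
23,2.292,2.802,-1.564,1.191,-0.359,2.134,-0.093,0.700,-0.298,-22.604,-2.633,-6.211
24,2.314,2.794,-1.523,0.949,-0.361,1.886,-0.082,0.700,-0.315,-20.994,-2.372,-5.793
25,2.330,2.787,-1.488,0.740,-0.330,1.651,-0.072,0.700,-0.330,-19.492,-2.147,-5.383
26,2.343,2.781,-1.457,0.563,-0.280,1.436,-0.064,0.700,-0.342,-18.117,-1.953,-4.997
27,2.353,2.776,-1.430,0.412,-0.222,1.243,-0.057,0.700,-0.351,-16.879,-1.787,-4.643
28,2.360,2.772,-1.407,0.287,-0.163,1.073,-0.051,0.701,-0.359,-15.780,-1.644,-4.325
29,2.365,2.769,-1.387,0.183,-0.109,0.926,-0.047,0.701,-0.365,-14.818,-1.522,-4.045
30,2.368,2.768,-1.370,0.098,-0.062,0.801,-0.044,0.701,-0.369,-13.984,-1.418,-3.801
31,2.369,2.767,-1.355,0.029,-0.024,0.694,-0.041,0.702,-0.373,-13.271,-1.330,-3.592
32,2.369,2.767,-1.342,-0.022,-0.003,0.600,-0.039,0.703,-0.375,-12.673,-1.253,-3.414
33,2.368,2.767,-1.331,-0.058,0.003,0.517,-0.038,0.703,-0.377,-12.179,-1.184,-3.262
34,2.367,2.767,-1.321,-0.085,0.004,0.448,-0.037,0.704,-0.378,-11.770,-1.127,-3.136
35,2.365,2.767,-1.313,-0.104,0.005,0.391,-0.037,0.705,-0.379,-11.436,-1.080,-3.031
36,2.363,2.767,-1.305,-0.118,0.004,0.344,-0.037,0.705,-0.379,-11.165,-1.044,-2.944
37,2.360,2.767,-1.299,-0.127,0.004,0.304,-0.037,0.706,-0.380,-10.950,-1.016,-2.873
38,2.358,2.767,-1.293,-0.132,0.003,0.272,-0.037,0.707,-0.380,-10.782,-0.996,-2.815
39,2.355,2.767,-1.288,-0.134,0.003,0.245,-0.038,0.708,-0.380,-10.654,-0.983,-2.769
40,2.352,2.767,-1.283,-0.133,0.003,0.221,-0.039,0.708,-0.380,-10.559,-0.975,-2.732
41,2.350,2.767,-1.279,-0.130,0.003,0.202,-0.039,0.709,-0.379,-10.492,-0.972,-2.702
42,2.347,2.767,-1.275,-0.126,0.002,0.185,-0.040,0.709,-0.379,-10.448,-0.972,-2.680
43,2.345,2.767,-1.271,-0.121,0.002,0.171,-0.040,0.710,-0.379,-10.422,-0.975,-2.663
44,2.342,2.767,-1.268,-0.115,0.002,0.158,-0.041,0.711,-0.378,-10.411,-0.981,-2.650
45,2.340,2.767,-1.265,-0.108,0.002,0.147,-0.042,0.711,-0.378,,,
# final ee position (m): -0.042 0.711 -0.378


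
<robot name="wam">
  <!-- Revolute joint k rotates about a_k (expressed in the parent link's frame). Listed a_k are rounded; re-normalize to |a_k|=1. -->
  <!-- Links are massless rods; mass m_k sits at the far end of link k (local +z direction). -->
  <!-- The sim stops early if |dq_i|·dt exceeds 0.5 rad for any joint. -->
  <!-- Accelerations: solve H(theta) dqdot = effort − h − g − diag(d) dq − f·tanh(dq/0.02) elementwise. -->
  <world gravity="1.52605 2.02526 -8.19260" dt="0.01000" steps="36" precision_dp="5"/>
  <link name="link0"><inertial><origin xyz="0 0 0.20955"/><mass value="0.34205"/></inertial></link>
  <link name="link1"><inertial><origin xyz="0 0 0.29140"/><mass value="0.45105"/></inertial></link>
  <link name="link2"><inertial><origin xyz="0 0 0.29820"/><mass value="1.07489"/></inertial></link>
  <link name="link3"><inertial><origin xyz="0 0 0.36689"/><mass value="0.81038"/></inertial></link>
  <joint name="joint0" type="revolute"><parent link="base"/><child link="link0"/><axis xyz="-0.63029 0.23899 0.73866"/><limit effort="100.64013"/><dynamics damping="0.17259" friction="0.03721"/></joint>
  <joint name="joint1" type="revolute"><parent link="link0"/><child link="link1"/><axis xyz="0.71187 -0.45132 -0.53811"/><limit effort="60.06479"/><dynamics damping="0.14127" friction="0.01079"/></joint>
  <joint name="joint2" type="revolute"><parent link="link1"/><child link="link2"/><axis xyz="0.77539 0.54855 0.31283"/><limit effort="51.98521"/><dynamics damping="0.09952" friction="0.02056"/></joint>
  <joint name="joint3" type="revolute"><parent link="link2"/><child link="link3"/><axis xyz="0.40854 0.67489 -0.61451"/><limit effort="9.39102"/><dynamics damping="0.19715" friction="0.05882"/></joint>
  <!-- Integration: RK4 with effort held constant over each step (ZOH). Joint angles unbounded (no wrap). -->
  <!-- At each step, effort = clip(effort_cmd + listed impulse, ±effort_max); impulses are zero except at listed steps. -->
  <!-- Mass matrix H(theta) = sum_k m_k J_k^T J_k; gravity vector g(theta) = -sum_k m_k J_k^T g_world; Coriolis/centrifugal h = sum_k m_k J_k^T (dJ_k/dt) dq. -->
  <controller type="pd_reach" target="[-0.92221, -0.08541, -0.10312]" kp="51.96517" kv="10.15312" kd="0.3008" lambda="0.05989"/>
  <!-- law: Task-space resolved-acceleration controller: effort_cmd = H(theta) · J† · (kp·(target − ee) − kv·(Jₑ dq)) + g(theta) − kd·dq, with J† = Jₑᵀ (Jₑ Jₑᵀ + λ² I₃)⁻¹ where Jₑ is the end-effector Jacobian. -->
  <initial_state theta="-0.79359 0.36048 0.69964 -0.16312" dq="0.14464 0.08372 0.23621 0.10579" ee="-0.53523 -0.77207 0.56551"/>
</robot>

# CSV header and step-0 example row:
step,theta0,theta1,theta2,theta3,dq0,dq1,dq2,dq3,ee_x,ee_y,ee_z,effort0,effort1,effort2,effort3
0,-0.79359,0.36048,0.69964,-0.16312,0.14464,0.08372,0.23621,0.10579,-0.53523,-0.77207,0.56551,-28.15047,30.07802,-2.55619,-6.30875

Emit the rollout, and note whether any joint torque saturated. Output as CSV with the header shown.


step,theta0,theta1,theta2,theta3,dq0,dq1,dq2,dq3,ee_x,ee_y,ee_z,effort0,effort1,effort2,effort3
1,-0.78475,0.37028,0.70414,-0.16817,1.58555,1.83887,0.64659,-1.08302,-0.53528,-0.77187,0.56326,-24.26799,25.29994,-2.78824,-5.46200
2,-0.76495,0.39390,0.71197,-0.18351,2.34612,2.85701,0.90549,-1.96155,-0.53792,-0.76987,0.55855,-20.54072,21.15062,-2.93444,-4.86638
3,-0.73958,0.42543,0.72188,-0.20663,2.71101,3.43255,1.06337,-2.64210,-0.54273,-0.76653,0.55179,-17.04554,17.48130,-3.04009,-4.41972
4,-0.71173,0.46135,0.73303,-0.23589,2.85029,3.74416,1.15769,-3.18987,-0.54938,-0.76208,0.54324,-13.82895,14.20461,-3.14630,-4.06299
5,-0.68316,0.49955,0.74491,-0.27014,2.85873,3.89340,1.21134,-3.64196,-0.55753,-0.75666,0.53311,-10.92004,11.27259,-3.28107,-3.76050
6,-0.65492,0.53871,0.75718,-0.30851,2.78830,3.93827,1.23646,-4.01663,-0.56690,-0.75030,0.52153,-8.33598,8.65868,-3.45949,-3.49055
7,-0.62765,0.57795,0.76958,-0.35026,2.66790,3.91338,1.23895,-4.32132,-0.57724,-0.74304,0.50865,-6.08223,6.34470,-3.68532,-3.23957
8,-0.60176,0.61669,0.78190,-0.39471,2.51430,3.84089,1.22165,-4.55839,-0.58830,-0.73489,0.49459,-4.15145,4.31287,-3.95308,-2.99865
9,-0.57752,0.65454,0.79395,-0.44119,2.33781,3.73607,1.18635,-4.72877,-0.59989,-0.72587,0.47948,-2.52338,2.54162,-4.25078,-2.76178
10,-0.55514,0.69123,0.80557,-0.48904,2.14520,3.60997,1.13484,-4.83394,-0.61182,-0.71598,0.46345,-1.16643,1.00440,-4.56287,-2.52492
11,-0.53474,0.72659,0.81660,-0.53762,1.94115,3.47072,1.06938,-4.87693,-0.62394,-0.70526,0.44663,-0.04112,-0.32935,-4.87310,-2.28556
12,-0.51643,0.76052,0.82691,-0.58633,1.72906,3.32422,0.99274,-4.86233,-0.63613,-0.69373,0.42915,0.89576,-1.49204,-5.16682,-2.04256
13,-0.50027,0.79297,0.83641,-0.63462,1.51152,3.17463,0.90805,-4.79595,-0.64828,-0.68143,0.41115,1.68699,-2.51556,-5.43235,-1.79590
14,-0.48629,0.82392,0.84504,-0.68202,1.29057,3.02477,0.81856,-4.68433,-0.66030,-0.66843,0.39274,2.37170,-3.42924,-5.66168,-1.54661
15,-0.47454,0.85339,0.85277,-0.72811,1.06798,2.87645,0.72733,-4.53421,-0.67215,-0.65476,0.37404,2.98335,-4.25845,-5.85035,-1.29643
16,-0.46500,0.88138,0.85959,-0.77253,0.84538,2.73082,0.63712,-4.35213,-0.68376,-0.64049,0.35517,3.54879,-5.02409,-5.99698,-1.04765
17,-0.45769,0.90795,0.86552,-0.81500,0.62430,2.58858,0.55020,-4.14422,-0.69511,-0.62568,0.33622,4.08836,-5.74250,-6.10262,-0.80281
18,-0.45256,0.93311,0.87061,-0.85528,0.40629,2.45016,0.46838,-3.91602,-0.70617,-0.61039,0.31730,4.61641,-6.42590,-6.17006,-0.56446
19,-0.44959,0.95692,0.87491,-0.89321,0.19290,2.31584,0.39295,-3.67250,-0.71692,-0.59469,0.29847,5.14226,-7.08293,-6.20316,-0.33502
20,-0.44872,0.97940,0.87849,-0.92865,-0.01013,2.19032,0.32319,-3.41609,-0.72735,-0.57863,0.27982,5.66753,-7.71870,-6.20634,-0.11722
21,-0.44972,1.00079,0.88137,-0.96143,-0.18395,2.09202,0.25317,-3.14353,-0.73744,-0.56227,0.26140,6.17973,-8.33492,-6.18344,0.08519
22,-0.45245,1.02117,0.88360,-0.99150,-0.35882,1.98729,0.19463,-2.87388,-0.74719,-0.54567,0.24329,6.70583,-8.93813,-6.13979,0.27612
23,-0.45691,1.04049,0.88530,-1.01889,-0.53006,1.88014,0.14600,-2.60727,-0.75658,-0.52888,0.22552,7.24049,-9.52741,-6.08010,0.45343
24,-0.46304,1.05875,0.88655,-1.04363,-0.69352,1.77399,0.10573,-2.34440,-0.76563,-0.51197,0.20813,7.77789,-10.10124,-6.00840,0.61585
25,-0.47076,1.07596,0.88744,-1.06577,-0.84661,1.67070,0.07263,-2.08670,-0.77434,-0.49497,0.19117,8.31282,-10.65786,-5.92824,0.76290
26,-0.47995,1.09216,0.88803,-1.08537,-0.98762,1.57131,0.04569,-1.83585,-0.78269,-0.47795,0.17465,8.84041,-11.19528,-5.84270,0.89463
27,-0.49047,1.10739,0.88838,-1.10251,-1.11558,1.47622,0.02409,-1.59362,-0.79069,-0.46094,0.15862,9.35612,-11.71137,-5.75450,1.01145
28,-0.50222,1.12169,0.88854,-1.11728,-1.23040,1.38507,0.00735,-1.36198,-0.79835,-0.44399,0.14307,9.85596,-12.20408,-5.66640,1.11414
29,-0.51504,1.13509,0.88855,-1.12979,-1.33215,1.29752,-0.00502,-1.14255,-0.80566,-0.42715,0.12804,10.33610,-12.67132,-5.58078,1.20357
30,-0.52881,1.14764,0.88845,-1.14017,-1.41980,1.21460,-0.01422,-0.93579,-0.81261,-0.41045,0.11354,10.79224,-13.11083,-5.49865,1.28040
31,-0.54338,1.15940,0.88828,-1.14856,-1.49253,1.13729,-0.02146,-0.74195,-0.81922,-0.39393,0.09956,11.22063,-13.52059,-5.42034,1.34540
32,-0.55861,1.17040,0.88803,-1.15507,-1.55042,1.06569,-0.02749,-0.56157,-0.82548,-0.37763,0.08613,11.61850,-13.89898,-5.34622,1.39949
33,-0.57434,1.18072,0.88773,-1.15984,-1.59405,0.99955,-0.03280,-0.39514,-0.83140,-0.36158,0.07323,11.98377,-14.24469,-5.27665,1.44367
34,-0.59044,1.19040,0.88738,-1.16303,-1.62422,0.93848,-0.03772,-0.24299,-0.83697,-0.34581,0.06089,12.31485,-14.55672,-5.21188,1.47888
35,-0.60679,1.19950,0.88699,-1.16477,-1.64178,0.88210,-0.04250,-0.10521,-0.84222,-0.33035,0.04908,12.61062,-14.83436,-5.15202,1.50598
36,-0.62324,1.20805,0.88654,-1.16520,-1.65075,0.82599,-0.04540,0.01204,-0.84714,-0.31523,0.03782,,,,
# any joint saturated: no
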